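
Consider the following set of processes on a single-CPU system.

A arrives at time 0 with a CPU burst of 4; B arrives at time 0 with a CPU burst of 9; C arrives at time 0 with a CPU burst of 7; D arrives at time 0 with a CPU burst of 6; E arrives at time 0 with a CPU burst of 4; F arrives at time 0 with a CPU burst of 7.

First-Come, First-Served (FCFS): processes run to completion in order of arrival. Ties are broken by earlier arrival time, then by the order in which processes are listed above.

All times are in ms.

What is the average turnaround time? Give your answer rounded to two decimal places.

Schedule: | A 0-4 | B 4-13 | C 13-20 | D 20-26 | E 26-30 | F 30-37 |
Completion: A=4  B=13  C=20  D=26  E=30  F=37
Turnaround (C−A): A=4  B=13  C=20  D=26  E=30  F=37
Turnaround times: A=4, B=13, C=20, D=26, E=30, F=37
Average turnaround = (4+13+20+26+30+37) / 6 = 130/6 = 21.67

21.67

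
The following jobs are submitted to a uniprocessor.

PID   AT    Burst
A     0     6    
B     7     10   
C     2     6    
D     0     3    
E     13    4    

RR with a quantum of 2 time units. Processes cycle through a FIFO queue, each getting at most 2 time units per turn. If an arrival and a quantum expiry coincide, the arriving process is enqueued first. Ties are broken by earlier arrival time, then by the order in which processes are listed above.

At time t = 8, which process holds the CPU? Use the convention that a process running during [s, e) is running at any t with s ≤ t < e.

Schedule: | A 0-2 | D 2-4 | C 4-6 | A 6-8 | D 8-9 | C 9-11 | B 11-13 | A 13-15 | C 15-17 | E 17-19 | B 19-21 | E 21-23 | B 23-29 |
Completion: A=15  B=29  C=17  D=9  E=23
Turnaround (C−A): A=15  B=22  C=15  D=9  E=10

D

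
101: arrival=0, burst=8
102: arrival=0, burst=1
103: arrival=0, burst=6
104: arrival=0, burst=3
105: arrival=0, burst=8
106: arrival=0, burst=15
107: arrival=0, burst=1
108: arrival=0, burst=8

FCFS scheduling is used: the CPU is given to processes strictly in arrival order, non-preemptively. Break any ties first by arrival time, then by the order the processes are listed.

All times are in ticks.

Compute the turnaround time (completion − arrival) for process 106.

41

Timeline: | 101 0-8 | 102 8-9 | 103 9-15 | 104 15-18 | 105 18-26 | 106 26-41 | 107 41-42 | 108 42-50 |
Completion: 101=8  102=9  103=15  104=18  105=26  106=41  107=42  108=50
Turnaround(106) = completion − arrival = 41 − 0 = 41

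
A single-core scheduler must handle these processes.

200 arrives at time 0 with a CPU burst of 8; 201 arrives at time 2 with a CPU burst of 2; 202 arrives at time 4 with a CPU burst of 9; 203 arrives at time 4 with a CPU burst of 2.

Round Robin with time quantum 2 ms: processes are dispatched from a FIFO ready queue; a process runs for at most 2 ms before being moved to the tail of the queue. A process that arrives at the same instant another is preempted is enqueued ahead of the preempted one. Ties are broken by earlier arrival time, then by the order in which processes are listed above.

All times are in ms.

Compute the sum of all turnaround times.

Timeline: | 200 0-2 | 201 2-4 | 200 4-6 | 202 6-8 | 203 8-10 | 200 10-12 | 202 12-14 | 200 14-16 | 202 16-21 |
Completion: 200=16  201=4  202=21  203=10
Turnaround (C−A): 200=16  201=2  202=17  203=6
Turnaround = completion − arrival: 200=16, 201=2, 202=17, 203=6
Total turnaround = 16 + 2 + 17 + 6 = 41

41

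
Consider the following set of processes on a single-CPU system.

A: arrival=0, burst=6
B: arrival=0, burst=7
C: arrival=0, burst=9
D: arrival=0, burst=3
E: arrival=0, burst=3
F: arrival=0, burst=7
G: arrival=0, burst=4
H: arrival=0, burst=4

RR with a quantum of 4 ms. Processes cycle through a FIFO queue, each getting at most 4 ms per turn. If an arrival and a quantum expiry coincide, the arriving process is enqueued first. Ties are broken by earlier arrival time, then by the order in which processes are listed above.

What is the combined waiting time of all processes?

Gantt: | A 0-4 | B 4-8 | C 8-12 | D 12-15 | E 15-18 | F 18-22 | G 22-26 | H 26-30 | A 30-32 | B 32-35 | C 35-39 | F 39-42 | C 42-43 |
Completion: A=32  B=35  C=43  D=15  E=18  F=42  G=26  H=30
Waiting = turnaround − burst: A=26, B=28, C=34, D=12, E=15, F=35, G=22, H=26
Total waiting = 26 + 28 + 34 + 12 + 15 + 35 + 22 + 26 = 198

198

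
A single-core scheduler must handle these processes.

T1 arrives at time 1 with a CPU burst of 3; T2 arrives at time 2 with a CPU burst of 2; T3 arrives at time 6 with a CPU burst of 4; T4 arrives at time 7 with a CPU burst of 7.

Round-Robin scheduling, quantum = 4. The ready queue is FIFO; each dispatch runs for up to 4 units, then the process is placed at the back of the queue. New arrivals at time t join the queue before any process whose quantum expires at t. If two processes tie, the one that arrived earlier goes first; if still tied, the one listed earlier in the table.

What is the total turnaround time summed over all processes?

Gantt: | idle 0-1 | T1 1-4 | T2 4-6 | T3 6-10 | T4 10-17 |
Completion: T1=4  T2=6  T3=10  T4=17
Turnaround = completion − arrival: T1=3, T2=4, T3=4, T4=10
Total turnaround = 3 + 4 + 4 + 10 = 21

21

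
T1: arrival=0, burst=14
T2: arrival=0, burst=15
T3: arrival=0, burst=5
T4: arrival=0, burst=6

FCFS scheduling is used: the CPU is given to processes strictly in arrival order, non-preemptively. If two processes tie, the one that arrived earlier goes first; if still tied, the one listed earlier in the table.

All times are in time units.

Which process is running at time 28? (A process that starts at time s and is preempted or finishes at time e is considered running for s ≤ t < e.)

Timeline: | T1 0-14 | T2 14-29 | T3 29-34 | T4 34-40 |
Completion: T1=14  T2=29  T3=34  T4=40
Turnaround (C−A): T1=14  T2=29  T3=34  T4=40

T2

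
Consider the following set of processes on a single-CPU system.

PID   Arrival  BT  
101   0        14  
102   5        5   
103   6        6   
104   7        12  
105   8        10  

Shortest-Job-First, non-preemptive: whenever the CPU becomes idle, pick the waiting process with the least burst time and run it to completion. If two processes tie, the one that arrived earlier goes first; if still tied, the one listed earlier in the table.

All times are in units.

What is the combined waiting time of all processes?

Gantt: | 101 0-14 | 102 14-19 | 103 19-25 | 105 25-35 | 104 35-47 |
Completion: 101=14  102=19  103=25  104=47  105=35
Waiting = turnaround − burst: 101=0, 102=9, 103=13, 104=28, 105=17
Total waiting = 0 + 9 + 13 + 28 + 17 = 67

67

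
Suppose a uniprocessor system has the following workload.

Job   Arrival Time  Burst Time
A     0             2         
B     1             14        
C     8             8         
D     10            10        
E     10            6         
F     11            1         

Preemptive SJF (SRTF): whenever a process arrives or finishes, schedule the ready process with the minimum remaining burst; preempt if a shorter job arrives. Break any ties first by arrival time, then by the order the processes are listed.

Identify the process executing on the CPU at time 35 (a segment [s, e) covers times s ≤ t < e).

D

Timeline: | A 0-2 | B 2-11 | F 11-12 | B 12-17 | E 17-23 | C 23-31 | D 31-41 |
Completion: A=2  B=17  C=31  D=41  E=23  F=12
Turnaround (C−A): A=2  B=16  C=23  D=31  E=13  F=1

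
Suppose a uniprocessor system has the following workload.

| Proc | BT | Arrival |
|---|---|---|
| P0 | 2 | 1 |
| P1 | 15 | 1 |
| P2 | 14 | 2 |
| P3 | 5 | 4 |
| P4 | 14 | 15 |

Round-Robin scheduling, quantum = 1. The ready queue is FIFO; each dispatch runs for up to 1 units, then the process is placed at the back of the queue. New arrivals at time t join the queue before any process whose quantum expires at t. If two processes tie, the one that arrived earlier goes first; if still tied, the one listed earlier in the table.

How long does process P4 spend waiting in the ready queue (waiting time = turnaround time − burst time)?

22

Schedule: | idle 0-1 | P0 1-2 | P1 2-3 | P2 3-4 | P0 4-5 | P1 5-6 | P3 6-7 | P2 7-8 | P1 8-9 | P3 9-10 | P2 10-11 | P1 11-12 | P3 12-13 | P2 13-14 | P1 14-15 | P3 15-16 | P2 16-17 | P4 17-18 | P1 18-19 | P3 19-20 | P2 20-21 | P4 21-22 | P1 22-23 | P2 23-24 | P4 24-25 | P1 25-26 | P2 26-27 | P4 27-28 | P1 28-29 | P2 29-30 | P4 30-31 | P1 31-32 | P2 32-33 | P4 33-34 | P1 34-35 | P2 35-36 | P4 36-37 | P1 37-38 | P2 38-39 | P4 39-40 | P1 40-41 | P2 41-42 | P4 42-43 | P1 43-44 | P2 44-45 | P4 45-46 | P1 46-47 | P4 47-51 |
Completion: P0=5  P1=47  P2=45  P3=20  P4=51
Waiting(P4) = turnaround − burst = 36 − 14 = 22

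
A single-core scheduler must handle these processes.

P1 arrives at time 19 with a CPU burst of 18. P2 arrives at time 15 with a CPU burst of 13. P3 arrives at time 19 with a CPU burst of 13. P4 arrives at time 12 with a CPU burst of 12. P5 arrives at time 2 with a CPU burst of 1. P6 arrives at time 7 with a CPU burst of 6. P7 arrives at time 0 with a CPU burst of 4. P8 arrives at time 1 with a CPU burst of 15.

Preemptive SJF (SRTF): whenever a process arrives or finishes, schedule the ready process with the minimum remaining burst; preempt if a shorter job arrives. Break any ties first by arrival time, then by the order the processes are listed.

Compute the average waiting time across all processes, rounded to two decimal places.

Schedule: | P7 0-2 | P5 2-3 | P7 3-5 | P8 5-7 | P6 7-13 | P4 13-25 | P8 25-38 | P2 38-51 | P3 51-64 | P1 64-82 |
Completion: P1=82  P2=51  P3=64  P4=25  P5=3  P6=13  P7=5  P8=38
Turnaround (C−A): P1=63  P2=36  P3=45  P4=13  P5=1  P6=6  P7=5  P8=37
Waiting times: P1=45, P2=23, P3=32, P4=1, P5=0, P6=0, P7=1, P8=22
Average waiting = (45+23+32+1+0+0+1+22) / 8 = 124/8 = 15.50

15.50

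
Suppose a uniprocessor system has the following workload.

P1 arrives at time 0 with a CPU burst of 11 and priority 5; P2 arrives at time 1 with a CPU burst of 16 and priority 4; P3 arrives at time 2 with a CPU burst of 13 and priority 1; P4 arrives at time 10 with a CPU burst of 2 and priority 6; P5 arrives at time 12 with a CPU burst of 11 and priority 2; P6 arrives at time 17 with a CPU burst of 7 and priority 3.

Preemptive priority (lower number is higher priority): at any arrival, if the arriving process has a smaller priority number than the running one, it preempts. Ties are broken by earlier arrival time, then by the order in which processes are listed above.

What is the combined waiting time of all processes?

Schedule: | P1 0-1 | P2 1-2 | P3 2-15 | P5 15-26 | P6 26-33 | P2 33-48 | P1 48-58 | P4 58-60 |
Completion: P1=58  P2=48  P3=15  P4=60  P5=26  P6=33
Waiting = turnaround − burst: P1=47, P2=31, P3=0, P4=48, P5=3, P6=9
Total waiting = 47 + 31 + 0 + 48 + 3 + 9 = 138

138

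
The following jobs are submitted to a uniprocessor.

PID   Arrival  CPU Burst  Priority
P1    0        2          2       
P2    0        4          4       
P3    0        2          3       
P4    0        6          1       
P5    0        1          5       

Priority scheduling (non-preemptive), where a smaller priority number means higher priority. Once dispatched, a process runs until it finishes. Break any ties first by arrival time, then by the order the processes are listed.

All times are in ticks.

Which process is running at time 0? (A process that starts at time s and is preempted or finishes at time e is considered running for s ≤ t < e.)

P4

Gantt: | P4 0-6 | P1 6-8 | P3 8-10 | P2 10-14 | P5 14-15 |
Completion: P1=8  P2=14  P3=10  P4=6  P5=15
Turnaround (C−A): P1=8  P2=14  P3=10  P4=6  P5=15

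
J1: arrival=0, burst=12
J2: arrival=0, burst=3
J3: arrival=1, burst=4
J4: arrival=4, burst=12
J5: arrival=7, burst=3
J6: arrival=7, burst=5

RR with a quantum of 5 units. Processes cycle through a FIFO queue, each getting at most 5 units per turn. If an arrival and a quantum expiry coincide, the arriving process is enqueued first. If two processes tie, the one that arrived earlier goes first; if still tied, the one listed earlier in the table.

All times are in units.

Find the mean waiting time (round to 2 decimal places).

15.50

Gantt: | J1 0-5 | J2 5-8 | J3 8-12 | J4 12-17 | J1 17-22 | J5 22-25 | J6 25-30 | J4 30-35 | J1 35-37 | J4 37-39 |
Completion: J1=37  J2=8  J3=12  J4=39  J5=25  J6=30
Waiting times: J1=25, J2=5, J3=7, J4=23, J5=15, J6=18
Average waiting = (25+5+7+23+15+18) / 6 = 93/6 = 15.50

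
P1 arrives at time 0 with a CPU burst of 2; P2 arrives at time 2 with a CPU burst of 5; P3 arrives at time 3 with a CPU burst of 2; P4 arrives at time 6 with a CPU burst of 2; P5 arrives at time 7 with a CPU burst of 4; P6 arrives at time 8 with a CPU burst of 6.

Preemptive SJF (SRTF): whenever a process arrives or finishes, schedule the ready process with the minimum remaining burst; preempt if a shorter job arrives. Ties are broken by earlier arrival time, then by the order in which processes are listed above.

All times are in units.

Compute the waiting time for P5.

4

Schedule: | P1 0-2 | P2 2-3 | P3 3-5 | P2 5-6 | P4 6-8 | P2 8-11 | P5 11-15 | P6 15-21 |
Completion: P1=2  P2=11  P3=5  P4=8  P5=15  P6=21
Turnaround (C−A): P1=2  P2=9  P3=2  P4=2  P5=8  P6=13
Waiting(P5) = turnaround − burst = 8 − 4 = 4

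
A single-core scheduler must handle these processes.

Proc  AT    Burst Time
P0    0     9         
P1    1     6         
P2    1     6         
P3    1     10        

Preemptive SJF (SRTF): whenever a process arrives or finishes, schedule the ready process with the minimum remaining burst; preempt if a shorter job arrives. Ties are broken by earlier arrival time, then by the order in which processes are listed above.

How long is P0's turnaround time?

Gantt: | P0 0-1 | P1 1-7 | P2 7-13 | P0 13-21 | P3 21-31 |
Completion: P0=21  P1=7  P2=13  P3=31
Turnaround (C−A): P0=21  P1=6  P2=12  P3=30
Turnaround(P0) = completion − arrival = 21 − 0 = 21

21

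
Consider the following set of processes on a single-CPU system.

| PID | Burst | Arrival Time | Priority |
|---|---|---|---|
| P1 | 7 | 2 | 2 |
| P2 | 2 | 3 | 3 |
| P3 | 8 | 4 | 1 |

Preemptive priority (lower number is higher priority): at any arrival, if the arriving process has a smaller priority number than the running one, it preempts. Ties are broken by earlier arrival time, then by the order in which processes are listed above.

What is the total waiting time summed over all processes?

Timeline: | idle 0-2 | P1 2-4 | P3 4-12 | P1 12-17 | P2 17-19 |
Completion: P1=17  P2=19  P3=12
Waiting = turnaround − burst: P1=8, P2=14, P3=0
Total waiting = 8 + 14 + 0 = 22

22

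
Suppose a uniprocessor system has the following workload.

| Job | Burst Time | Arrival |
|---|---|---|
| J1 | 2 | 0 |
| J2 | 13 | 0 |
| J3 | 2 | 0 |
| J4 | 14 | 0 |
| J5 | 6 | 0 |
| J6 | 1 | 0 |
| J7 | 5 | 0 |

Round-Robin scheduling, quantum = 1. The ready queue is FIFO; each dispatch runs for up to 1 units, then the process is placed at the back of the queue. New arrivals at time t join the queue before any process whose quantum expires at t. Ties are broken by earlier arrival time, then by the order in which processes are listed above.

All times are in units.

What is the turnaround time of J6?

6

Gantt: | J1 0-1 | J2 1-2 | J3 2-3 | J4 3-4 | J5 4-5 | J6 5-6 | J7 6-7 | J1 7-8 | J2 8-9 | J3 9-10 | J4 10-11 | J5 11-12 | J7 12-13 | J2 13-14 | J4 14-15 | J5 15-16 | J7 16-17 | J2 17-18 | J4 18-19 | J5 19-20 | J7 20-21 | J2 21-22 | J4 22-23 | J5 23-24 | J7 24-25 | J2 25-26 | J4 26-27 | J5 27-28 | J2 28-29 | J4 29-30 | J2 30-31 | J4 31-32 | J2 32-33 | J4 33-34 | J2 34-35 | J4 35-36 | J2 36-37 | J4 37-38 | J2 38-39 | J4 39-40 | J2 40-41 | J4 41-43 |
Completion: J1=8  J2=41  J3=10  J4=43  J5=28  J6=6  J7=25
Turnaround(J6) = completion − arrival = 6 − 0 = 6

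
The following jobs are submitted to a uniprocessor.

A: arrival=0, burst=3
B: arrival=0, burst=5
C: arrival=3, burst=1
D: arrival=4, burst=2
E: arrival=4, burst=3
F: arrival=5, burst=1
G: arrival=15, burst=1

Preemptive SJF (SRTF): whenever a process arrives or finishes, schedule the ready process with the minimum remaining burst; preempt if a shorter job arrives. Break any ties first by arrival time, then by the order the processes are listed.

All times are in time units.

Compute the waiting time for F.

Timeline: | A 0-3 | C 3-4 | D 4-6 | F 6-7 | E 7-10 | B 10-15 | G 15-16 |
Completion: A=3  B=15  C=4  D=6  E=10  F=7  G=16
Waiting(F) = turnaround − burst = 2 − 1 = 1

1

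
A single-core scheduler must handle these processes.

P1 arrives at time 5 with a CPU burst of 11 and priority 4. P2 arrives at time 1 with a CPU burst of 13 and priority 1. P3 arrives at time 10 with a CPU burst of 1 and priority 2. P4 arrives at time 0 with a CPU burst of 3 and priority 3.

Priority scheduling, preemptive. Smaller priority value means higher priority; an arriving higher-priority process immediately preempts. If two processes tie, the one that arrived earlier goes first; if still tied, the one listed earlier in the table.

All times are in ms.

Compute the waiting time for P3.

Timeline: | P4 0-1 | P2 1-14 | P3 14-15 | P4 15-17 | P1 17-28 |
Completion: P1=28  P2=14  P3=15  P4=17
Turnaround (C−A): P1=23  P2=13  P3=5  P4=17
Waiting(P3) = turnaround − burst = 5 − 1 = 4

4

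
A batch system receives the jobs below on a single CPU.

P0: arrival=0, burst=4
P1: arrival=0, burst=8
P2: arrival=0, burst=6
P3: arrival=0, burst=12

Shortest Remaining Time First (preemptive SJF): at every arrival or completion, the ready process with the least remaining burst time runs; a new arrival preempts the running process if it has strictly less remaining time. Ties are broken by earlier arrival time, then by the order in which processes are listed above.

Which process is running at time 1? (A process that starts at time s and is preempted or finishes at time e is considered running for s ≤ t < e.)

P0

Schedule: | P0 0-4 | P2 4-10 | P1 10-18 | P3 18-30 |
Completion: P0=4  P1=18  P2=10  P3=30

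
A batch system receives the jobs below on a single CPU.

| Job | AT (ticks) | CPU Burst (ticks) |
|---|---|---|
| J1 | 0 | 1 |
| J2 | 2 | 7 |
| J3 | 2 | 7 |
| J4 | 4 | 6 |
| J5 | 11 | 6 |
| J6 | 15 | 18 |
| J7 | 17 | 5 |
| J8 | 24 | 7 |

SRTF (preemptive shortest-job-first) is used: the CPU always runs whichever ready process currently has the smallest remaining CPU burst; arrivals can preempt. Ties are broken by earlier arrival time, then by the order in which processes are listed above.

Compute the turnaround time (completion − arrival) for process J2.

7

Gantt: | J1 0-1 | idle 1-2 | J2 2-9 | J4 9-15 | J5 15-21 | J7 21-26 | J3 26-33 | J8 33-40 | J6 40-58 |
Completion: J1=1  J2=9  J3=33  J4=15  J5=21  J6=58  J7=26  J8=40
Turnaround (C−A): J1=1  J2=7  J3=31  J4=11  J5=10  J6=43  J7=9  J8=16
Turnaround(J2) = completion − arrival = 9 − 2 = 7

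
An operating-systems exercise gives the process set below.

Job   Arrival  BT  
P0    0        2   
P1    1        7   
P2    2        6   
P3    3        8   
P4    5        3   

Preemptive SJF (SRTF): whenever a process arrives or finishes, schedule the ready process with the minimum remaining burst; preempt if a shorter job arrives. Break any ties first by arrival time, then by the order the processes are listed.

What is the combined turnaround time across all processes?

54

Schedule: | P0 0-2 | P2 2-8 | P4 8-11 | P1 11-18 | P3 18-26 |
Completion: P0=2  P1=18  P2=8  P3=26  P4=11
Turnaround (C−A): P0=2  P1=17  P2=6  P3=23  P4=6
Turnaround = completion − arrival: P0=2, P1=17, P2=6, P3=23, P4=6
Total turnaround = 2 + 17 + 6 + 23 + 6 = 54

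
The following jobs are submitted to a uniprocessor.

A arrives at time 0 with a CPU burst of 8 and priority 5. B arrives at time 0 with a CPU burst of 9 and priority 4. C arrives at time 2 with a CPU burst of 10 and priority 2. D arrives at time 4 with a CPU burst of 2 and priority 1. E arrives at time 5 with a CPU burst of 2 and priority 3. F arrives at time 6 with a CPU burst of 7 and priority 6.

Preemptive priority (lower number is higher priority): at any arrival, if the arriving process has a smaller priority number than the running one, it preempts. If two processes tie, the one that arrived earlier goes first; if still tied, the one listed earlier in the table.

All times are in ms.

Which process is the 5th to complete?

A

Schedule: | B 0-2 | C 2-4 | D 4-6 | C 6-14 | E 14-16 | B 16-23 | A 23-31 | F 31-38 |
Completion: A=31  B=23  C=14  D=6  E=16  F=38
Turnaround (C−A): A=31  B=23  C=12  D=2  E=11  F=32
Finish order: D → C → E → B → A → F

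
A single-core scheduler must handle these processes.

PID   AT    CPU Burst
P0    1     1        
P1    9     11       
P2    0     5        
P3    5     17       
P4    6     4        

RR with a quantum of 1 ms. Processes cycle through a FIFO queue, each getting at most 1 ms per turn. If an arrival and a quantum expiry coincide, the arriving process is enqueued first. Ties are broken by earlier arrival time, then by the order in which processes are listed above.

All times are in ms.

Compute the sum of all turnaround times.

Timeline: | P2 0-1 | P0 1-2 | P2 2-5 | P3 5-6 | P2 6-7 | P4 7-8 | P3 8-9 | P4 9-10 | P1 10-11 | P3 11-12 | P4 12-13 | P1 13-14 | P3 14-15 | P4 15-16 | P1 16-17 | P3 17-18 | P1 18-19 | P3 19-20 | P1 20-21 | P3 21-22 | P1 22-23 | P3 23-24 | P1 24-25 | P3 25-26 | P1 26-27 | P3 27-28 | P1 28-29 | P3 29-30 | P1 30-31 | P3 31-32 | P1 32-33 | P3 33-38 |
Completion: P0=2  P1=33  P2=7  P3=38  P4=16
Turnaround (C−A): P0=1  P1=24  P2=7  P3=33  P4=10
Turnaround = completion − arrival: P0=1, P1=24, P2=7, P3=33, P4=10
Total turnaround = 1 + 24 + 7 + 33 + 10 = 75

75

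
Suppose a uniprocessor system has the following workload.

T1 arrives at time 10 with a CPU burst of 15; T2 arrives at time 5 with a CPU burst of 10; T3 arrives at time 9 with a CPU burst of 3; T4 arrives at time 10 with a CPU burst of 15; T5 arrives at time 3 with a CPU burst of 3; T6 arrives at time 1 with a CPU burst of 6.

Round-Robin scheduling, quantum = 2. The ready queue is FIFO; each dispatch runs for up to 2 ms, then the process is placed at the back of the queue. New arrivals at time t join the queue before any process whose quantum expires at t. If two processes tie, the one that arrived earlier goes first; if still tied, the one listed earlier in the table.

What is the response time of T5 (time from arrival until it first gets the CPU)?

0

Timeline: | idle 0-1 | T6 1-3 | T5 3-5 | T6 5-7 | T2 7-9 | T5 9-10 | T6 10-12 | T3 12-14 | T2 14-16 | T1 16-18 | T4 18-20 | T3 20-21 | T2 21-23 | T1 23-25 | T4 25-27 | T2 27-29 | T1 29-31 | T4 31-33 | T2 33-35 | T1 35-37 | T4 37-39 | T1 39-41 | T4 41-43 | T1 43-45 | T4 45-47 | T1 47-49 | T4 49-51 | T1 51-52 | T4 52-53 |
Completion: T1=52  T2=35  T3=21  T4=53  T5=10  T6=12
Turnaround (C−A): T1=42  T2=30  T3=12  T4=43  T5=7  T6=11
Response(T5) = first start − arrival = 3 − 3 = 0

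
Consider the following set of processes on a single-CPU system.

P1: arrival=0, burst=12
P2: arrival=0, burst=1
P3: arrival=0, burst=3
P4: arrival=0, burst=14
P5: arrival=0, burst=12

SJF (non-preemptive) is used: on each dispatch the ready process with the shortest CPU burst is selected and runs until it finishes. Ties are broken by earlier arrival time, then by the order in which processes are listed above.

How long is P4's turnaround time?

Gantt: | P2 0-1 | P3 1-4 | P1 4-16 | P5 16-28 | P4 28-42 |
Completion: P1=16  P2=1  P3=4  P4=42  P5=28
Turnaround(P4) = completion − arrival = 42 − 0 = 42

42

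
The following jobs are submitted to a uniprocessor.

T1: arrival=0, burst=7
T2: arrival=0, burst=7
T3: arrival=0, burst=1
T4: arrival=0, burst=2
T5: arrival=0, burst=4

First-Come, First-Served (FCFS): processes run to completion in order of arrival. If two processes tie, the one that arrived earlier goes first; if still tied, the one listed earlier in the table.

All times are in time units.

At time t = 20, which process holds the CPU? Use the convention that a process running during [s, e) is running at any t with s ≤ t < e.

T5

Schedule: | T1 0-7 | T2 7-14 | T3 14-15 | T4 15-17 | T5 17-21 |
Completion: T1=7  T2=14  T3=15  T4=17  T5=21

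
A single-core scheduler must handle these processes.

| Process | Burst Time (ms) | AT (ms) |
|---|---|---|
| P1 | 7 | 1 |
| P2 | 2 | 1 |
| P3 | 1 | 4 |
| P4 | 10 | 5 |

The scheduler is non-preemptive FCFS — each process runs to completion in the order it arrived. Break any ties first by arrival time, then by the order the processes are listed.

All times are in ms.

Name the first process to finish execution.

P1

Timeline: | idle 0-1 | P1 1-8 | P2 8-10 | P3 10-11 | P4 11-21 |
Completion: P1=8  P2=10  P3=11  P4=21
Turnaround (C−A): P1=7  P2=9  P3=7  P4=16
Finish order: P1 → P2 → P3 → P4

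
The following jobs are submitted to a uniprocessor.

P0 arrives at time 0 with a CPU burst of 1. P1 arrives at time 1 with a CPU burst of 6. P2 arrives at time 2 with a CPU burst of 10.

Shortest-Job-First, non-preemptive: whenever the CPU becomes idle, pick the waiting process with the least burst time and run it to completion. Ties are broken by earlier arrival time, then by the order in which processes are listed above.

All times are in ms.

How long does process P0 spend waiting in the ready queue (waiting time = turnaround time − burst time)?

Gantt: | P0 0-1 | P1 1-7 | P2 7-17 |
Completion: P0=1  P1=7  P2=17
Turnaround (C−A): P0=1  P1=6  P2=15
Waiting(P0) = turnaround − burst = 1 − 1 = 0

0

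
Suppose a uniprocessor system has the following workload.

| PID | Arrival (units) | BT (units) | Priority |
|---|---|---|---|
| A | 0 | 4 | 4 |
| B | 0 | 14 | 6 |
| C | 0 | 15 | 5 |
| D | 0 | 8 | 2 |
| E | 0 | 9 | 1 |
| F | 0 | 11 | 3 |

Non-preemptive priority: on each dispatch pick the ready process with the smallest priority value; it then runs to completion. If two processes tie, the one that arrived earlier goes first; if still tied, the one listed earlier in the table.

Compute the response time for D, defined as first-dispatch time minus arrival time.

Gantt: | E 0-9 | D 9-17 | F 17-28 | A 28-32 | C 32-47 | B 47-61 |
Completion: A=32  B=61  C=47  D=17  E=9  F=28
Turnaround (C−A): A=32  B=61  C=47  D=17  E=9  F=28
Response(D) = first start − arrival = 9 − 0 = 9

9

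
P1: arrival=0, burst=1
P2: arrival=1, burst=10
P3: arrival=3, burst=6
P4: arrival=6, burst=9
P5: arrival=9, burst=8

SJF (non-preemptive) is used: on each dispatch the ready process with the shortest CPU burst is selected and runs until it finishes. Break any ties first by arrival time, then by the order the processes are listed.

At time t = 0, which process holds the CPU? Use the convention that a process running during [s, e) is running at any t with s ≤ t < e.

Gantt: | P1 0-1 | P2 1-11 | P3 11-17 | P5 17-25 | P4 25-34 |
Completion: P1=1  P2=11  P3=17  P4=34  P5=25

P1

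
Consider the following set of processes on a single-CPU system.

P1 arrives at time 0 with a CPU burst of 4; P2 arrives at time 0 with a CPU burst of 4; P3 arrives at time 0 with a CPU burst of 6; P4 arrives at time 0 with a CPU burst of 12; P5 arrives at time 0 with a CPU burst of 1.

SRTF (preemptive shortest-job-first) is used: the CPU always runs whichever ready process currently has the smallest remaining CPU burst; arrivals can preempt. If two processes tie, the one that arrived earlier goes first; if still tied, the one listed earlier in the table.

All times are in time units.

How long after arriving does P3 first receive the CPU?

Timeline: | P5 0-1 | P1 1-5 | P2 5-9 | P3 9-15 | P4 15-27 |
Completion: P1=5  P2=9  P3=15  P4=27  P5=1
Response(P3) = first start − arrival = 9 − 0 = 9

9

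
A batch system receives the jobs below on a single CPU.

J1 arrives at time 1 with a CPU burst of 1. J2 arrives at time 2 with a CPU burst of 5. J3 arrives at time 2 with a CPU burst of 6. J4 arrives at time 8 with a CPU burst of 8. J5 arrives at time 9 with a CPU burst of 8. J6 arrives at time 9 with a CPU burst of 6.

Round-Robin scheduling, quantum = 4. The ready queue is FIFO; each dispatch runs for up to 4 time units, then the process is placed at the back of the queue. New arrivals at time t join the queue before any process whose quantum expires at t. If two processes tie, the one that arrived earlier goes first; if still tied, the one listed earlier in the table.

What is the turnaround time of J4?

21

Schedule: | idle 0-1 | J1 1-2 | J2 2-6 | J3 6-10 | J2 10-11 | J4 11-15 | J5 15-19 | J6 19-23 | J3 23-25 | J4 25-29 | J5 29-33 | J6 33-35 |
Completion: J1=2  J2=11  J3=25  J4=29  J5=33  J6=35
Turnaround(J4) = completion − arrival = 29 − 8 = 21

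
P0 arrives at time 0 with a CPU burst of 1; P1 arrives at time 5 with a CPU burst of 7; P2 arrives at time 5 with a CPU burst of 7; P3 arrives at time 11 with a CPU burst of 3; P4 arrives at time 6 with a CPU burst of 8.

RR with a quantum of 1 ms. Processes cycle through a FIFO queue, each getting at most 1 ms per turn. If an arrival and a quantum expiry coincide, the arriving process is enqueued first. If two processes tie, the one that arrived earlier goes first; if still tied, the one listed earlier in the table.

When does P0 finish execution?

Timeline: | P0 0-1 | idle 1-5 | P1 5-6 | P2 6-7 | P4 7-8 | P1 8-9 | P2 9-10 | P4 10-11 | P1 11-12 | P2 12-13 | P3 13-14 | P4 14-15 | P1 15-16 | P2 16-17 | P3 17-18 | P4 18-19 | P1 19-20 | P2 20-21 | P3 21-22 | P4 22-23 | P1 23-24 | P2 24-25 | P4 25-26 | P1 26-27 | P2 27-28 | P4 28-30 |
Completion: P0=1  P1=27  P2=28  P3=22  P4=30
Turnaround (C−A): P0=1  P1=22  P2=23  P3=11  P4=24

1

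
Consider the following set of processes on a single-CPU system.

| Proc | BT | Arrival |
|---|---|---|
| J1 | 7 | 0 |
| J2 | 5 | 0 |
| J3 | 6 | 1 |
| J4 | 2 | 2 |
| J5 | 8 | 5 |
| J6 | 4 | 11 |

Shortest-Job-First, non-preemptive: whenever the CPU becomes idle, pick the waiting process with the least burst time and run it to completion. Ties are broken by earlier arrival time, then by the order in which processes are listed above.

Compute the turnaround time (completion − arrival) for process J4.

5

Schedule: | J2 0-5 | J4 5-7 | J3 7-13 | J6 13-17 | J1 17-24 | J5 24-32 |
Completion: J1=24  J2=5  J3=13  J4=7  J5=32  J6=17
Turnaround (C−A): J1=24  J2=5  J3=12  J4=5  J5=27  J6=6
Turnaround(J4) = completion − arrival = 7 − 2 = 5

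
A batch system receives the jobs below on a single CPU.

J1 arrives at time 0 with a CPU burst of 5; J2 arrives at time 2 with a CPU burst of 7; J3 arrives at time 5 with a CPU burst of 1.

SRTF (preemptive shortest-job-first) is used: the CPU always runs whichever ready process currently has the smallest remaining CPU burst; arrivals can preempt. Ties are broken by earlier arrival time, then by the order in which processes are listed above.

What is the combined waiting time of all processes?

4

Schedule: | J1 0-5 | J3 5-6 | J2 6-13 |
Completion: J1=5  J2=13  J3=6
Turnaround (C−A): J1=5  J2=11  J3=1
Waiting = turnaround − burst: J1=0, J2=4, J3=0
Total waiting = 0 + 4 + 0 = 4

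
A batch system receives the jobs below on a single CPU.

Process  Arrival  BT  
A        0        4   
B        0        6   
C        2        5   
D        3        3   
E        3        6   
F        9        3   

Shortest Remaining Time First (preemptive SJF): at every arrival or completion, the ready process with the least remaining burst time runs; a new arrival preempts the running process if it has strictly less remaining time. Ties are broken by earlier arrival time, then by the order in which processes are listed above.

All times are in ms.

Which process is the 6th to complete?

Timeline: | A 0-4 | D 4-7 | C 7-12 | F 12-15 | B 15-21 | E 21-27 |
Completion: A=4  B=21  C=12  D=7  E=27  F=15
Turnaround (C−A): A=4  B=21  C=10  D=4  E=24  F=6
Finish order: A → D → C → F → B → E

E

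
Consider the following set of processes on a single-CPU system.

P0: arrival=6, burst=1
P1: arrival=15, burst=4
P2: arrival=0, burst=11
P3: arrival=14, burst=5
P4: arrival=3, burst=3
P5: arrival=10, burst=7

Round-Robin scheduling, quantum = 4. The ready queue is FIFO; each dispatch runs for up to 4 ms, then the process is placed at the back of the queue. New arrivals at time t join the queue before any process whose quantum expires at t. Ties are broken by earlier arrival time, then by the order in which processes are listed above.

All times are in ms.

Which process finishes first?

Timeline: | P2 0-4 | P4 4-7 | P2 7-11 | P0 11-12 | P5 12-16 | P2 16-19 | P3 19-23 | P1 23-27 | P5 27-30 | P3 30-31 |
Completion: P0=12  P1=27  P2=19  P3=31  P4=7  P5=30
Finish order: P4 → P0 → P2 → P1 → P5 → P3

P4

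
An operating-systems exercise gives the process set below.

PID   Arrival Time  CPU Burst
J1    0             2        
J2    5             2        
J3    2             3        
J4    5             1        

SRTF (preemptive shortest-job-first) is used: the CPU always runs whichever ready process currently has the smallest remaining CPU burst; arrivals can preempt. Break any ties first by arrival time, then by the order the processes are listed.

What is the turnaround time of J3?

3

Timeline: | J1 0-2 | J3 2-5 | J4 5-6 | J2 6-8 |
Completion: J1=2  J2=8  J3=5  J4=6
Turnaround(J3) = completion − arrival = 5 − 2 = 3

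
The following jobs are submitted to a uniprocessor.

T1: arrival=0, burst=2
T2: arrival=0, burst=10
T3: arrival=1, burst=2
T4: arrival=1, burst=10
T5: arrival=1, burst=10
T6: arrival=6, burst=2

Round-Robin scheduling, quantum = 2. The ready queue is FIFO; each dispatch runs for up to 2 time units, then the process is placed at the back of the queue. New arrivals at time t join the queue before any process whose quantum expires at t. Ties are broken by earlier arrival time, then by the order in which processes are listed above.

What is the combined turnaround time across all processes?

115

Schedule: | T1 0-2 | T2 2-4 | T3 4-6 | T4 6-8 | T5 8-10 | T2 10-12 | T6 12-14 | T4 14-16 | T5 16-18 | T2 18-20 | T4 20-22 | T5 22-24 | T2 24-26 | T4 26-28 | T5 28-30 | T2 30-32 | T4 32-34 | T5 34-36 |
Completion: T1=2  T2=32  T3=6  T4=34  T5=36  T6=14
Turnaround = completion − arrival: T1=2, T2=32, T3=5, T4=33, T5=35, T6=8
Total turnaround = 2 + 32 + 5 + 33 + 35 + 8 = 115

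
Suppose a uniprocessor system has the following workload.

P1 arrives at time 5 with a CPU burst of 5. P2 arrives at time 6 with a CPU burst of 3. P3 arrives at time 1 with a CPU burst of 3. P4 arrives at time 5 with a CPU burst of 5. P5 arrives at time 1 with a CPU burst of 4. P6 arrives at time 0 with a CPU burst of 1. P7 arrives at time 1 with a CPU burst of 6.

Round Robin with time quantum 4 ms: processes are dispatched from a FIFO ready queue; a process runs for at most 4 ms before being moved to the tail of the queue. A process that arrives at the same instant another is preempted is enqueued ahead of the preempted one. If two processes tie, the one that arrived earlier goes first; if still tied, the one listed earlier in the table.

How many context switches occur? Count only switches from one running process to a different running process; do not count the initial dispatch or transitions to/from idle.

Schedule: | P6 0-1 | P3 1-4 | P5 4-8 | P7 8-12 | P1 12-16 | P4 16-20 | P2 20-23 | P7 23-25 | P1 25-26 | P4 26-27 |
Completion: P1=26  P2=23  P3=4  P4=27  P5=8  P6=1  P7=25

9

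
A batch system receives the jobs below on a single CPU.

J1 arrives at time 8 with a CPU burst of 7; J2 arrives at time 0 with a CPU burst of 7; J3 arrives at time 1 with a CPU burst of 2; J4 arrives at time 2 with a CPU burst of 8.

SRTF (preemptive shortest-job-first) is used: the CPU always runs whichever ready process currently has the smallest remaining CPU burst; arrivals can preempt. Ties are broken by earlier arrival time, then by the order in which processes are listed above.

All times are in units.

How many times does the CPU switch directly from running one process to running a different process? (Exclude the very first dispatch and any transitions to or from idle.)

Timeline: | J2 0-1 | J3 1-3 | J2 3-9 | J1 9-16 | J4 16-24 |
Completion: J1=16  J2=9  J3=3  J4=24
Turnaround (C−A): J1=8  J2=9  J3=2  J4=22

4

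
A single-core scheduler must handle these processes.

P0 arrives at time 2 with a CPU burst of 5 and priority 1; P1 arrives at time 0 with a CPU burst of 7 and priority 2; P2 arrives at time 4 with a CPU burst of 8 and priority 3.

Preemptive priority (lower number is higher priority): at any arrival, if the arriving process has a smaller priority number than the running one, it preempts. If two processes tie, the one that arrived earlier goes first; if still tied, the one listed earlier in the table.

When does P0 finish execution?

7

Gantt: | P1 0-2 | P0 2-7 | P1 7-12 | P2 12-20 |
Completion: P0=7  P1=12  P2=20
Turnaround (C−A): P0=5  P1=12  P2=16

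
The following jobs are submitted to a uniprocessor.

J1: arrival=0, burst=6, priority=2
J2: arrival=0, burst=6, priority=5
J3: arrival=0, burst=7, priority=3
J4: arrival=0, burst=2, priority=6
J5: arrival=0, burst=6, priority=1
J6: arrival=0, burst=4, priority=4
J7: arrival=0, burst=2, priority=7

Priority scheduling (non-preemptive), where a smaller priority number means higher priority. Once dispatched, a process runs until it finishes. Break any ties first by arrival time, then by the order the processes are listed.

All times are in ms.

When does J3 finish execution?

19

Schedule: | J5 0-6 | J1 6-12 | J3 12-19 | J6 19-23 | J2 23-29 | J4 29-31 | J7 31-33 |
Completion: J1=12  J2=29  J3=19  J4=31  J5=6  J6=23  J7=33
Turnaround (C−A): J1=12  J2=29  J3=19  J4=31  J5=6  J6=23  J7=33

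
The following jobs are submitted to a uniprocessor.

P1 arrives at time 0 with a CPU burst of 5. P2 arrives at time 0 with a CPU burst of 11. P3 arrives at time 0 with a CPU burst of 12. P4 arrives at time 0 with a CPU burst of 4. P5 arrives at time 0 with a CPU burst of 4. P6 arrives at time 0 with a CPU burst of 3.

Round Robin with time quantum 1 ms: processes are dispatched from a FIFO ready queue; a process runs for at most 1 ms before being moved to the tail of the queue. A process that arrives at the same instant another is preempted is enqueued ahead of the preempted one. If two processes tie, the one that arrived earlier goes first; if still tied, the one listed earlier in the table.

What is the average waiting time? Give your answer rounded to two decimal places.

Gantt: | P1 0-1 | P2 1-2 | P3 2-3 | P4 3-4 | P5 4-5 | P6 5-6 | P1 6-7 | P2 7-8 | P3 8-9 | P4 9-10 | P5 10-11 | P6 11-12 | P1 12-13 | P2 13-14 | P3 14-15 | P4 15-16 | P5 16-17 | P6 17-18 | P1 18-19 | P2 19-20 | P3 20-21 | P4 21-22 | P5 22-23 | P1 23-24 | P2 24-25 | P3 25-26 | P2 26-27 | P3 27-28 | P2 28-29 | P3 29-30 | P2 30-31 | P3 31-32 | P2 32-33 | P3 33-34 | P2 34-35 | P3 35-36 | P2 36-37 | P3 37-39 |
Completion: P1=24  P2=37  P3=39  P4=22  P5=23  P6=18
Turnaround (C−A): P1=24  P2=37  P3=39  P4=22  P5=23  P6=18
Waiting times: P1=19, P2=26, P3=27, P4=18, P5=19, P6=15
Average waiting = (19+26+27+18+19+15) / 6 = 124/6 = 20.67

20.67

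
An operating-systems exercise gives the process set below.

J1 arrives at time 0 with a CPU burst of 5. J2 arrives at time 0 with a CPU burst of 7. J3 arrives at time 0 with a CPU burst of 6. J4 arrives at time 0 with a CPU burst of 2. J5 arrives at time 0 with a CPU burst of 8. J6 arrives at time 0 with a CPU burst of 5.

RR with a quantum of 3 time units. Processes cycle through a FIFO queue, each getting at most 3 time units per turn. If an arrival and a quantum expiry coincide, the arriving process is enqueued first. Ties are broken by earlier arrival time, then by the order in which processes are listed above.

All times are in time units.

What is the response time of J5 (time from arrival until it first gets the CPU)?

11

Schedule: | J1 0-3 | J2 3-6 | J3 6-9 | J4 9-11 | J5 11-14 | J6 14-17 | J1 17-19 | J2 19-22 | J3 22-25 | J5 25-28 | J6 28-30 | J2 30-31 | J5 31-33 |
Completion: J1=19  J2=31  J3=25  J4=11  J5=33  J6=30
Turnaround (C−A): J1=19  J2=31  J3=25  J4=11  J5=33  J6=30
Response(J5) = first start − arrival = 11 − 0 = 11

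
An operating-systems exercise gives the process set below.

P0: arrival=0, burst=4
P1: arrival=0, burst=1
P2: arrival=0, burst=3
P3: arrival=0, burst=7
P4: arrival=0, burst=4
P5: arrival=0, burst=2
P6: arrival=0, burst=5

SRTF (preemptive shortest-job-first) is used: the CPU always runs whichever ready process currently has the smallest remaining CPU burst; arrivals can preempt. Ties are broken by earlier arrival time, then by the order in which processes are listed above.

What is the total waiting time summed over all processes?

53

Timeline: | P1 0-1 | P5 1-3 | P2 3-6 | P0 6-10 | P4 10-14 | P6 14-19 | P3 19-26 |
Completion: P0=10  P1=1  P2=6  P3=26  P4=14  P5=3  P6=19
Waiting = turnaround − burst: P0=6, P1=0, P2=3, P3=19, P4=10, P5=1, P6=14
Total waiting = 6 + 0 + 3 + 19 + 10 + 1 + 14 = 53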